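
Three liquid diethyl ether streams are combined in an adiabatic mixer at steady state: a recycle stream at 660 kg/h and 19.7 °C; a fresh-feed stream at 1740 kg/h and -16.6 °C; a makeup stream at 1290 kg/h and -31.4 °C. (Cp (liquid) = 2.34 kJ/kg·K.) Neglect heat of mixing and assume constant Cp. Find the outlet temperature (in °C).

Adiabatic, steady state ⇒ Σ ṁᵢCp,ᵢ(T_out − Tᵢ) = 0
Σ ṁᵢCp,ᵢTᵢ = 660×2.34×19.7 + 1740×2.34×-16.6 + 1290×2.34×-31.4 = -131950
Σ ṁᵢCp,ᵢ = 660×2.34 + 1740×2.34 + 1290×2.34 = 8634.6
T_out = -131950 / 8634.6 = -15.281 °C

T_out = -15.3 °C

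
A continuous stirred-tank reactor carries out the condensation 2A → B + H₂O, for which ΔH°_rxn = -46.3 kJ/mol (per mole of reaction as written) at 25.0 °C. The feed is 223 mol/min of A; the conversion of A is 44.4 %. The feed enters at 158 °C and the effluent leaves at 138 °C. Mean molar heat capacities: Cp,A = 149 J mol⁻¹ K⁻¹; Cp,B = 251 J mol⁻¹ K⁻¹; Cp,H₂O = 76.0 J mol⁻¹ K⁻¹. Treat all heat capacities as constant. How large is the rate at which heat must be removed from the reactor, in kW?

Q_out = 46.6 kW

Extent of reaction ξ = 0.444 × 223 / 2 = 49.506 mol/min
Reaction term: ξ·ΔH°_rxn = 49.506 × -46.3 = -2292.1 kJ/min
Sensible, feed 158→25 °C: -4419.2 kJ/min
Outlet flows (mol/min): A 123.99, B 49.506, H₂O 49.506
Sensible, products 25→138 °C: 3916.9 kJ/min
Q = ΔH = -2794.4 kJ/min = -46.574 kW
Heat removed = 46.574 kW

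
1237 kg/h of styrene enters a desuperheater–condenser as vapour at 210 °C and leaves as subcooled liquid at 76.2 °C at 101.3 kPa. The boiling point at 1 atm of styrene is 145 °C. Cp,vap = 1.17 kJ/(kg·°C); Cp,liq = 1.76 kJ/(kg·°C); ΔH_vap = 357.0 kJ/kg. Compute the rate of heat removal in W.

vapour 210→145 °C: -76.05 kJ/kg
condensation at 145 °C: -357 kJ/kg
liquid 145→76.2 °C: -121.09 kJ/kg
Δh = -76.05 + -357 + -121.09 = -554.14 kJ/kg
Q = ṁ·Δh = 1237 kg/h × -554.14 kJ/kg = -685470 kJ/h
|Q| = 190.41 kW = 190410 W

Q_c = 190000 W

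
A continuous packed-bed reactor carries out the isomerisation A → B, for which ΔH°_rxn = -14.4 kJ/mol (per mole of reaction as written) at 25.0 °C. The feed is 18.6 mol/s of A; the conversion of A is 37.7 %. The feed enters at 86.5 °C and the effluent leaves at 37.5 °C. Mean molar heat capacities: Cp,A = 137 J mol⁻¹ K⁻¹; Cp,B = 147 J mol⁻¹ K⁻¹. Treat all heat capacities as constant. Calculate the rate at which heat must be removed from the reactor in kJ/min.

Q_out = 13500 kJ/min

Extent of reaction ξ = 0.377 × 18.6 = 7.0122 mol/s
Reaction term: ξ·ΔH°_rxn = 7.0122 × -14.4 = -100.98 kJ/s
Sensible, feed 86.5→25 °C: -156.71 kJ/s
Outlet flows (mol/s): A 11.588, B 7.0122
Sensible, products 25→37.5 °C: 32.729 kJ/s
Q = ΔH = -224.96 kJ/s = -224.96 kW
Heat removed = 13498 kJ/min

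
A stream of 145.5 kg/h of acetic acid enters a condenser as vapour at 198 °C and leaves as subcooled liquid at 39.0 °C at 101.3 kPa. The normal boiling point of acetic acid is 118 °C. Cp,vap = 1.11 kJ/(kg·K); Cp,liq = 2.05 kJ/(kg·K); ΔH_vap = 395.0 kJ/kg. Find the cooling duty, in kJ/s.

Q_c = 26.1 kJ/s

vapour 198→118 °C: -88.8 kJ/kg
condensation at 118 °C: -395 kJ/kg
liquid 118→39.0 °C: -161.95 kJ/kg
Δh = -88.8 + -395 + -161.95 = -645.75 kJ/kg
Q = ṁ·Δh = 145.5 kg/h × -645.75 kJ/kg = -93957 kJ/h
|Q| = 26.099 kW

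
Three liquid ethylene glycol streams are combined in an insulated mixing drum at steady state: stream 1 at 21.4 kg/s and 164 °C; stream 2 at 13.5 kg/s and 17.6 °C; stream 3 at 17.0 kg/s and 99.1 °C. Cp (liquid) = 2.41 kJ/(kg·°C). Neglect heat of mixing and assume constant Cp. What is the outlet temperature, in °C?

No heat crosses the boundary, so H_out = H_in.
T_out = Σ ṁᵢCp,ᵢTᵢ / Σ ṁᵢCp,ᵢ
      = 13091 / 125.08 = 104.66 °C

T_out = 105 °C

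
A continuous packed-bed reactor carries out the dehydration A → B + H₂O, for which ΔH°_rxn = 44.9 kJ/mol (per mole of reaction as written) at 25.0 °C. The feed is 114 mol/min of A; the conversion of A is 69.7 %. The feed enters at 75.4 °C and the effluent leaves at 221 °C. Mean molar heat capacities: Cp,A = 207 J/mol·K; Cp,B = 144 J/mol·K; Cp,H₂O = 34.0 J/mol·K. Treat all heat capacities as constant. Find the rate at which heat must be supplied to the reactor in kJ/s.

Extent of reaction ξ = 0.697 × 114 = 79.458 mol/min
Reaction term: ξ·ΔH°_rxn = 79.458 × 44.9 = 3567.7 kJ/min
Sensible, feed 75.4→25 °C: -1189.3 kJ/min
Outlet flows (mol/min): A 34.542, B 79.458, H₂O 79.458
Sensible, products 25→221 °C: 4173.6 kJ/min
Q = ΔH = 6551.9 kJ/min = 109.2 kW
Heat supplied = 109.2 kJ/s

Q_in = 109 kJ/s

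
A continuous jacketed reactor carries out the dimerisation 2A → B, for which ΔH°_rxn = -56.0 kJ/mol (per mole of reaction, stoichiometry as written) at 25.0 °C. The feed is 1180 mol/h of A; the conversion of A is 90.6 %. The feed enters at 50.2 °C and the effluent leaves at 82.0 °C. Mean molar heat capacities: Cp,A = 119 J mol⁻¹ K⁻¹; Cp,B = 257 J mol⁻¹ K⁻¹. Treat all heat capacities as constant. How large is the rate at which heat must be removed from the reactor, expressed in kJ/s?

Extent of reaction ξ = 0.906 × 1180 / 2 = 534.54 mol/h
Reaction term: ξ·ΔH°_rxn = 534.54 × -56.0 = -29934 kJ/h
Sensible, feed 50.2→25 °C: -3538.6 kJ/h
Outlet flows (mol/h): A 110.92, B 534.54
Sensible, products 25→82.0 °C: 8582.8 kJ/h
Q = ΔH = -24890 kJ/h = -6.9139 kW
Heat removed = 6.9139 kJ/s

Q_out = 6.91 kJ/s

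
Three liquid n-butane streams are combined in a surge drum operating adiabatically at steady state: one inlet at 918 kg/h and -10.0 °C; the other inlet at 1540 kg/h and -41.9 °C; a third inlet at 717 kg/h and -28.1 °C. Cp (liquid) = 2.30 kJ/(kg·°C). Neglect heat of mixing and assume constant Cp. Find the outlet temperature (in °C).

T_out = -29.6 °C

No heat crosses the boundary, so H_out = H_in.
Σ ṁᵢCp,ᵢTᵢ = 918×2.30×-10.0 + 1540×2.30×-41.9 + 717×2.30×-28.1 = -215860
Σ ṁᵢCp,ᵢ = 918×2.30 + 1540×2.30 + 717×2.30 = 7302.5
T_out = -215860 / 7302.5 = -29.56 °C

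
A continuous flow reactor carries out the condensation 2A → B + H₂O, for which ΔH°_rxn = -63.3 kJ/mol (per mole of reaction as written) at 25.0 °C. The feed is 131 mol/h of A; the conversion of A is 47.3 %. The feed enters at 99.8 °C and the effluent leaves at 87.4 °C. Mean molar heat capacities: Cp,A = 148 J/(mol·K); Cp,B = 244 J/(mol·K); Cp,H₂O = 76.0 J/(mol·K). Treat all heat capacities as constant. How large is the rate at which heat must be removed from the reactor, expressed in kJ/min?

Extent of reaction ξ = 0.473 × 131 / 2 = 30.981 mol/h
Reaction term: ξ·ΔH°_rxn = 30.981 × -63.3 = -1961.1 kJ/h
Sensible, feed 99.8→25 °C: -1450.2 kJ/h
Outlet flows (mol/h): A 69.037, B 30.981, H₂O 30.981
Sensible, products 25→87.4 °C: 1256.2 kJ/h
Q = ΔH = -2155.1 kJ/h = -0.59865 kW
Heat removed = 35.919 kJ/min

Q_out = 35.9 kJ/min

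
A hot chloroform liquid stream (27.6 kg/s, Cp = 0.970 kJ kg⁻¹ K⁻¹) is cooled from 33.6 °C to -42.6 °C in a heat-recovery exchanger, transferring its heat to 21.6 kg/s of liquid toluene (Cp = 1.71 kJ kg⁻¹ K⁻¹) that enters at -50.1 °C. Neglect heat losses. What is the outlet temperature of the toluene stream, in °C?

T_c,out = 5.13 °C

Heat released by hot stream: Q = 27.6 × 0.970 × (33.6 − -42.6) = 2040 kJ/s
Energy balance on cold side (adiabatic exchanger): Q = ṁ_c·Cp_c·(T_c,out − T_c,in)
T_c,out = -50.1 + 2040/(21.6 × 1.71) = 5.1314 °C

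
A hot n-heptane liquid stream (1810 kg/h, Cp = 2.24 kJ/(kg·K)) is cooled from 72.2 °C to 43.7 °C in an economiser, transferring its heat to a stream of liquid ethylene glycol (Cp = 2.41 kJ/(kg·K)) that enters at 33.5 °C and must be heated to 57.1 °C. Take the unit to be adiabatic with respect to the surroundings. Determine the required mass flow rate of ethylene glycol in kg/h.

ṁ_c = 2030 kg/h

Heat released by hot stream: Q = 1810 × 2.24 × (72.2 − 43.7) = 115550 kJ/h
Energy balance on cold side (adiabatic exchanger): Q = ṁ_c·Cp_c·(T_c,out − T_c,in)
ṁ_c = 115550 / [2.41 × (57.1 − 33.5)] = 2031.6 kg/h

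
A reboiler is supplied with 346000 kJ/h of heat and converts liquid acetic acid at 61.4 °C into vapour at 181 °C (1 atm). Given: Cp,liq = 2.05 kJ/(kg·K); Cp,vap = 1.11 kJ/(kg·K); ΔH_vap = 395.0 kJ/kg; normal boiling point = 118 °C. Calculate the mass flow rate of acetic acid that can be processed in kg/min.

Δh = 2.05×(118−61.4) + 395.0 + 1.11×(181−118) = 580.96 kJ/kg
Q = 346000 kJ/h = 96.111 kJ/s = 5766.7 kJ/min
ṁ = Q/Δh = 5766.7 / 580.96 = 9.9261 kg/min

ṁ = 9.93 kg/min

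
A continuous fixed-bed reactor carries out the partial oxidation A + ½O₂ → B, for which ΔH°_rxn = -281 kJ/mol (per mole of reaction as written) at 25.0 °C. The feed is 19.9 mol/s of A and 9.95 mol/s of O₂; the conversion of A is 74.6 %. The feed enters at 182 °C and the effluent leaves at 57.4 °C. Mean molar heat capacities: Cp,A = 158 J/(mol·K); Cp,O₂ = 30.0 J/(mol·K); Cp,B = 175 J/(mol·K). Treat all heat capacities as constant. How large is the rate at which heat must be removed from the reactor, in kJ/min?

Extent of reaction ξ = 0.746 × 19.9 = 14.845 mol/s
Reaction term: ξ·ΔH°_rxn = 14.845 × -281 = -4171.6 kJ/s
Sensible, feed 182→25 °C: -540.5 kJ/s
Outlet flows (mol/s): A 5.0546, O₂ 2.5273, B 14.845
Sensible, products 25→57.4 °C: 112.51 kJ/s
Q = ΔH = -4599.6 kJ/s = -4599.6 kW
Heat removed = 275970 kJ/min

Q_out = 276000 kJ/min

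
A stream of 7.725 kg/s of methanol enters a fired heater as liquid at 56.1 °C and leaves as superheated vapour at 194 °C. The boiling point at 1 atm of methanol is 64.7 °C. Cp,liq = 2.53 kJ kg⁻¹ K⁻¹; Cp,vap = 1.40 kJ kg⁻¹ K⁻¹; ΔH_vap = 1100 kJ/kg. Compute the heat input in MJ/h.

Q = 36200 MJ/h

liquid 56.1→64.7 °C: 21.758 kJ/kg
vaporisation at 64.7 °C: 1100 kJ/kg
vapour 64.7→194 °C: 181.02 kJ/kg
Δh = 21.758 + 1100 + 181.02 = 1302.8 kJ/kg
Q = ṁ·Δh = 7.725 kg/s × 1302.8 kJ/kg = 10064 kJ/s
|Q| = 10064 kW = 36230 MJ/h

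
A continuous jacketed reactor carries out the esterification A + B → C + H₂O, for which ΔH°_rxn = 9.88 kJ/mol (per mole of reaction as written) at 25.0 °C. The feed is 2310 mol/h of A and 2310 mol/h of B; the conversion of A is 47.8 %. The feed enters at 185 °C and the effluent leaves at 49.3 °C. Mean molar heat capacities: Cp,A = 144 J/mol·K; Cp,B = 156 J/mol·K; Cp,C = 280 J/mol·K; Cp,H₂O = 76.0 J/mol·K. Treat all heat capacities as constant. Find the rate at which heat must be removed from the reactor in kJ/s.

Q_out = 22.7 kJ/s

Extent of reaction ξ = 0.478 × 2310 = 1104.2 mol/h
Reaction term: ξ·ΔH°_rxn = 1104.2 × 9.88 = 10909 kJ/h
Sensible, feed 185→25 °C: -110880 kJ/h
Outlet flows (mol/h): A 1205.8, B 1205.8, C 1104.2, H₂O 1104.2
Sensible, products 25→49.3 °C: 18342 kJ/h
Q = ΔH = -81628 kJ/h = -22.675 kW
Heat removed = 22.675 kJ/s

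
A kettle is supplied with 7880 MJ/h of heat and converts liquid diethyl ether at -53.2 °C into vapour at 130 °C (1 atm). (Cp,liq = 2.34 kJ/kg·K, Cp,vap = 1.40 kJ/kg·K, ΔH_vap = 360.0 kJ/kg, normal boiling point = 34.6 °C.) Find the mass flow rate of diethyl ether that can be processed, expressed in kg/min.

ṁ = 188 kg/min

Δh = 2.34×(34.6−-53.2) + 360.0 + 1.40×(130−34.6) = 699.01 kJ/kg
Q = 7880 MJ/h = 2188.9 kJ/s = 131330 kJ/min
ṁ = Q/Δh = 131330 / 699.01 = 187.88 kg/min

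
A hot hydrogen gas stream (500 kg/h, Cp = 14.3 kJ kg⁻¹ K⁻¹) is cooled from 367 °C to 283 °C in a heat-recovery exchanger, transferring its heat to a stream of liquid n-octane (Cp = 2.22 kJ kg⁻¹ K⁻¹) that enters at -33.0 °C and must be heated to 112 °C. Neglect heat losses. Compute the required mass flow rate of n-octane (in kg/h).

ṁ_c = 1870 kg/h

Heat released by hot stream: Q = 500 × 14.3 × (367 − 283) = 600600 kJ/h
Energy balance on cold side (adiabatic exchanger): Q = ṁ_c·Cp_c·(T_c,out − T_c,in)
ṁ_c = 600600 / [2.22 × (112 − -33.0)] = 1865.8 kg/h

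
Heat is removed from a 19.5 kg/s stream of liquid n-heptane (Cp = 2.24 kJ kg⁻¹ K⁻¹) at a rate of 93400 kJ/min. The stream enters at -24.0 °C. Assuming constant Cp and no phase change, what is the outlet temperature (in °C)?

Q = 93400 kJ/min = 1556.7 kJ/s
ΔT = Q/(ṁ·Cp) = 1556.7/(19.5×2.24) = 35.638 K
T_out = -24.0 − 35.638 = -59.638 °C

T_out = -59.6 °C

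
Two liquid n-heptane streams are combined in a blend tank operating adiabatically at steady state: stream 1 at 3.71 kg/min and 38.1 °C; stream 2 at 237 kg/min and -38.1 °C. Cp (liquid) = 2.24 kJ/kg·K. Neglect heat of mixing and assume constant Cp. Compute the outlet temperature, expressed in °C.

Adiabatic, steady state ⇒ Σ ṁᵢCp,ᵢ(T_out − Tᵢ) = 0
T_out = Σ ṁᵢCp,ᵢTᵢ / Σ ṁᵢCp,ᵢ
      = -19910 / 539.19 = -36.926 °C

T_out = -36.9 °C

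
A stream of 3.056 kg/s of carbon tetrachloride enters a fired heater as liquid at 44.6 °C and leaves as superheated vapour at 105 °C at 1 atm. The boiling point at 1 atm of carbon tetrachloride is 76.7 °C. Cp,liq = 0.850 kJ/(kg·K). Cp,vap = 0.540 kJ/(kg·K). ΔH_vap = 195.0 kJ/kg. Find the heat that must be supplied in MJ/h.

Q = 2610 MJ/h

liquid 44.6→76.7 °C: 27.285 kJ/kg
vaporisation at 76.7 °C: 195 kJ/kg
vapour 76.7→105 °C: 15.282 kJ/kg
Δh = 27.285 + 195 + 15.282 = 237.57 kJ/kg
Q = ṁ·Δh = 3.056 kg/s × 237.57 kJ/kg = 726 kJ/s
|Q| = 726 kW = 2613.6 MJ/h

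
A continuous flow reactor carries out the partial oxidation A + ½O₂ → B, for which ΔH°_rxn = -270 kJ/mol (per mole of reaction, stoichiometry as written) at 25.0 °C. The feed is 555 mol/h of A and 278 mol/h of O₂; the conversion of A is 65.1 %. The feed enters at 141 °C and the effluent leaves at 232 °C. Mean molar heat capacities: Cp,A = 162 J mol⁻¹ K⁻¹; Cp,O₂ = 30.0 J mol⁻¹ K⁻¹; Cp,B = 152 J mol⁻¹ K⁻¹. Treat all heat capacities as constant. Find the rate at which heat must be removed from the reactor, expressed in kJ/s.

Q_out = 25.1 kJ/s

Extent of reaction ξ = 0.651 × 555 = 361.31 mol/h
Reaction term: ξ·ΔH°_rxn = 361.31 × -270 = -97552 kJ/h
Sensible, feed 141→25 °C: -11397 kJ/h
Outlet flows (mol/h): A 193.69, O₂ 97.347, B 361.31
Sensible, products 25→232 °C: 18468 kJ/h
Q = ΔH = -90481 kJ/h = -25.134 kW
Heat removed = 25.134 kJ/s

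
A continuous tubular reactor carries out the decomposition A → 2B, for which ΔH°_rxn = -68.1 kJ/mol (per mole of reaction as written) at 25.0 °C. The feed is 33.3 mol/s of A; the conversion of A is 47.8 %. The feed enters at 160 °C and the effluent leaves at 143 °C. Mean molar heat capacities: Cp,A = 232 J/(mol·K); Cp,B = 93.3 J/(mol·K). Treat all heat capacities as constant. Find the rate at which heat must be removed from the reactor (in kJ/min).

Extent of reaction ξ = 0.478 × 33.3 = 15.917 mol/s
Reaction term: ξ·ΔH°_rxn = 15.917 × -68.1 = -1084 kJ/s
Sensible, feed 160→25 °C: -1043 kJ/s
Outlet flows (mol/s): A 17.383, B 31.835
Sensible, products 25→143 °C: 826.35 kJ/s
Q = ΔH = -1300.6 kJ/s = -1300.6 kW
Heat removed = 78035 kJ/min

Q_out = 78000 kJ/min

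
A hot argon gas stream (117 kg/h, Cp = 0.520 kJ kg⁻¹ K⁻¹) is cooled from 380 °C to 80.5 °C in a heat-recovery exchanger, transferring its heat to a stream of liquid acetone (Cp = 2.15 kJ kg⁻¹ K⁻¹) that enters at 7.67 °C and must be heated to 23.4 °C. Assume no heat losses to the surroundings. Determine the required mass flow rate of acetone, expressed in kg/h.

Heat released by hot stream: Q = 117 × 0.520 × (380 − 80.5) = 18222 kJ/h
Energy balance on cold side (adiabatic exchanger): Q = ṁ_c·Cp_c·(T_c,out − T_c,in)
ṁ_c = 18222 / [2.15 × (23.4 − 7.67)] = 538.79 kg/h

ṁ_c = 539 kg/h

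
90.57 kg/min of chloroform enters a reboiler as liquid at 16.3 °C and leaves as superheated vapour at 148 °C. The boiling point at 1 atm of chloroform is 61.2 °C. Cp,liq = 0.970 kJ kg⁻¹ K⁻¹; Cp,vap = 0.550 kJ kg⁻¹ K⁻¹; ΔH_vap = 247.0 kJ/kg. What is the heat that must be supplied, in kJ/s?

liquid 16.3→61.2 °C: 43.553 kJ/kg
vaporisation at 61.2 °C: 247 kJ/kg
vapour 61.2→148 °C: 47.74 kJ/kg
Δh = 43.553 + 247 + 47.74 = 338.29 kJ/kg
Q = ṁ·Δh = 90.57 kg/min × 338.29 kJ/kg = 30639 kJ/min
|Q| = 510.65 kW

Q = 511 kJ/s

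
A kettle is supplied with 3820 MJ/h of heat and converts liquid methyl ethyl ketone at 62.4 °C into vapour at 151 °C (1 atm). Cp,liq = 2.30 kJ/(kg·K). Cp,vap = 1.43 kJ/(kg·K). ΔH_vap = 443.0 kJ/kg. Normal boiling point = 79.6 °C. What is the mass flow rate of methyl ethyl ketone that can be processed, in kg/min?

Δh = 2.30×(79.6−62.4) + 443.0 + 1.43×(151−79.6) = 584.66 kJ/kg
Q = 3820 MJ/h = 1061.1 kJ/s = 63667 kJ/min
ṁ = Q/Δh = 63667 / 584.66 = 108.89 kg/min

ṁ = 109 kg/min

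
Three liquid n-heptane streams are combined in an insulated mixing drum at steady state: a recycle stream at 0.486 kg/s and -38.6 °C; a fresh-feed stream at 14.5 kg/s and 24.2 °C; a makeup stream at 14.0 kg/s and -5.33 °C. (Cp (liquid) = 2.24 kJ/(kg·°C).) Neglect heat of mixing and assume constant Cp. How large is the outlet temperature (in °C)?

No heat crosses the boundary, so H_out = H_in.
Σ ṁᵢCp,ᵢTᵢ = 0.486×2.24×-38.6 + 14.5×2.24×24.2 + 14.0×2.24×-5.33 = 576.85
Σ ṁᵢCp,ᵢ = 0.486×2.24 + 14.5×2.24 + 14.0×2.24 = 64.929
T_out = 576.85 / 64.929 = 8.8843 °C

T_out = 8.88 °C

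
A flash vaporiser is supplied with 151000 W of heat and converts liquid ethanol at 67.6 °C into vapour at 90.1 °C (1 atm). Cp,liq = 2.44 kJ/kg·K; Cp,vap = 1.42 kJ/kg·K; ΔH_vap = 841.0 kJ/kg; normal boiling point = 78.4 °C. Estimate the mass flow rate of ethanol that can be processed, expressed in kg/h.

ṁ = 615 kg/h

Δh = 2.44×(78.4−67.6) + 841.0 + 1.42×(90.1−78.4) = 883.97 kJ/kg
Q = 151000 W = 151 kJ/s = 543600 kJ/h
ṁ = Q/Δh = 543600 / 883.97 = 614.96 kg/h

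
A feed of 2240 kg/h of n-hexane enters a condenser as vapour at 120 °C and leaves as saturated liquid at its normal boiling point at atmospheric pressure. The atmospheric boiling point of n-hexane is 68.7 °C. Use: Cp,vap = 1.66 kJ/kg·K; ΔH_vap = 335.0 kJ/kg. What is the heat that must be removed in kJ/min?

vapour 120→68.7 °C: -85.158 kJ/kg
condensation at 68.7 °C: -335 kJ/kg
Δh = -85.158 + -335 = -420.16 kJ/kg
Q = ṁ·Δh = 2240 kg/h × -420.16 kJ/kg = -941150 kJ/h
|Q| = 261.43 kW = 15686 kJ/min

Q_c = 15700 kJ/min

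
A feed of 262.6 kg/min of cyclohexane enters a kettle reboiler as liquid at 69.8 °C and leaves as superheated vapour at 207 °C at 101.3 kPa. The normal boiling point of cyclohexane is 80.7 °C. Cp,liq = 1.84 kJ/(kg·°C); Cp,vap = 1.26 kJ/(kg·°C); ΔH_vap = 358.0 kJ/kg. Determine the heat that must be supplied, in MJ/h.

Q = 8460 MJ/h

liquid 69.8→80.7 °C: 20.056 kJ/kg
vaporisation at 80.7 °C: 358 kJ/kg
vapour 80.7→207 °C: 159.14 kJ/kg
Δh = 20.056 + 358 + 159.14 = 537.19 kJ/kg
Q = ṁ·Δh = 262.6 kg/min × 537.19 kJ/kg = 141070 kJ/min
|Q| = 2351.1 kW = 8464 MJ/h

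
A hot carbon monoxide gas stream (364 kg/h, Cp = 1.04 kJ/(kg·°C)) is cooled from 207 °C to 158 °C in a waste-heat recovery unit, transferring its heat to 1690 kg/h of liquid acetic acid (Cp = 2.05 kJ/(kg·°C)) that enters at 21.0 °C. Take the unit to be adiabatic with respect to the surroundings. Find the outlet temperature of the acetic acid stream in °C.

T_c,out = 26.4 °C

Heat released by hot stream: Q = 364 × 1.04 × (207 − 158) = 18549 kJ/h
Energy balance on cold side (adiabatic exchanger): Q = ṁ_c·Cp_c·(T_c,out − T_c,in)
T_c,out = 21.0 + 18549/(1690 × 2.05) = 26.354 °C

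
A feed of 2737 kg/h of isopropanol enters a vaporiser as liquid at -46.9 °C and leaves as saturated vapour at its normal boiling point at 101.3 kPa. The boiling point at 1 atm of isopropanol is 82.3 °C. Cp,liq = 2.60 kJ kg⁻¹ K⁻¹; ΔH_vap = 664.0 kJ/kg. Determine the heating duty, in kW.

Q = 760 kW

liquid -46.9→82.3 °C: 335.92 kJ/kg
vaporisation at 82.3 °C: 664 kJ/kg
Δh = 335.92 + 664 = 999.92 kJ/kg
Q = ṁ·Δh = 2737 kg/h × 999.92 kJ/kg = 2.7368e+06 kJ/h
|Q| = 760.22 kW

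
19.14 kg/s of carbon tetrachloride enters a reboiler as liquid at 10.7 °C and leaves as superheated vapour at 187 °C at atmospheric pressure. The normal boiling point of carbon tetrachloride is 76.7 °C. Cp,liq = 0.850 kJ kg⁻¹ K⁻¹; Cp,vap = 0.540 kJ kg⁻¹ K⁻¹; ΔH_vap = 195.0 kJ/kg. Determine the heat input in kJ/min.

liquid 10.7→76.7 °C: 56.1 kJ/kg
vaporisation at 76.7 °C: 195 kJ/kg
vapour 76.7→187 °C: 59.562 kJ/kg
Δh = 56.1 + 195 + 59.562 = 310.66 kJ/kg
Q = ṁ·Δh = 19.14 kg/s × 310.66 kJ/kg = 5946.1 kJ/s
|Q| = 5946.1 kW = 356760 kJ/min

Q = 357000 kJ/min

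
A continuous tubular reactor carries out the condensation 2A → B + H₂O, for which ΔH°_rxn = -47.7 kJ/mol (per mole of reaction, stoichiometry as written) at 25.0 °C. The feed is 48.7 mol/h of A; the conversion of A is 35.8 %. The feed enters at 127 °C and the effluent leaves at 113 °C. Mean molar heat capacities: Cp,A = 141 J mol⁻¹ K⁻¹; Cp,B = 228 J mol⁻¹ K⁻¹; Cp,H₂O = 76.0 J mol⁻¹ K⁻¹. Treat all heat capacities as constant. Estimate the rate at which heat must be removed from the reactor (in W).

Q_out = 138 W

Extent of reaction ξ = 0.358 × 48.7 / 2 = 8.7173 mol/h
Reaction term: ξ·ΔH°_rxn = 8.7173 × -47.7 = -415.82 kJ/h
Sensible, feed 127→25 °C: -700.4 kJ/h
Outlet flows (mol/h): A 31.265, B 8.7173, H₂O 8.7173
Sensible, products 25→113 °C: 621.15 kJ/h
Q = ΔH = -495.07 kJ/h = -0.13752 kW
Heat removed = 137.52 W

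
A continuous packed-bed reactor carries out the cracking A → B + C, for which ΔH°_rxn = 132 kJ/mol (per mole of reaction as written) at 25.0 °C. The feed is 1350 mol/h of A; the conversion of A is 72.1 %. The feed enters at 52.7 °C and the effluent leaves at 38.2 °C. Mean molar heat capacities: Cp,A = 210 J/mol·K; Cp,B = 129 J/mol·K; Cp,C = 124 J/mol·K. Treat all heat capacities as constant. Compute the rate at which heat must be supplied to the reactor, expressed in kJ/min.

Extent of reaction ξ = 0.721 × 1350 = 973.35 mol/h
Reaction term: ξ·ΔH°_rxn = 973.35 × 132 = 128480 kJ/h
Sensible, feed 52.7→25 °C: -7853 kJ/h
Outlet flows (mol/h): A 376.65, B 973.35, C 973.35
Sensible, products 25→38.2 °C: 4294.7 kJ/h
Q = ΔH = 124920 kJ/h = 34.701 kW
Heat supplied = 2082.1 kJ/min

Q_in = 2080 kJ/min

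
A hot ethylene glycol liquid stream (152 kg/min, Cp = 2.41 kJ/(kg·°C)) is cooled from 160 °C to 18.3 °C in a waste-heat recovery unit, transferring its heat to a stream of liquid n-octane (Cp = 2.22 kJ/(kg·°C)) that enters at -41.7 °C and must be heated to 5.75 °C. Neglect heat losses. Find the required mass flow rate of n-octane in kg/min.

Heat released by hot stream: Q = 152 × 2.41 × (160 − 18.3) = 51908 kJ/min
Energy balance on cold side (adiabatic exchanger): Q = ṁ_c·Cp_c·(T_c,out − T_c,in)
ṁ_c = 51908 / [2.22 × (5.75 − -41.7)] = 492.77 kg/min

ṁ_c = 493 kg/min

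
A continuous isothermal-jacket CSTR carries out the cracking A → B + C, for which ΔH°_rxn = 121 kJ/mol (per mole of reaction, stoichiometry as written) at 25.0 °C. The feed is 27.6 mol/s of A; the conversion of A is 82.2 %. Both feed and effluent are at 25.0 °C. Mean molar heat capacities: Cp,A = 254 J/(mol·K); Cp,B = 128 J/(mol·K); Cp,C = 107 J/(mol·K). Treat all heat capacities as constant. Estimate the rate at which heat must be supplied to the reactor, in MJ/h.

Q_in = 9880 MJ/h

Extent of reaction ξ = 0.822 × 27.6 = 22.687 mol/s
Reaction term: ξ·ΔH°_rxn = 22.687 × 121 = 2745.2 kJ/s
Q = ΔH = 2745.2 kJ/s = 2745.2 kW
Heat supplied = 9882.5 MJ/h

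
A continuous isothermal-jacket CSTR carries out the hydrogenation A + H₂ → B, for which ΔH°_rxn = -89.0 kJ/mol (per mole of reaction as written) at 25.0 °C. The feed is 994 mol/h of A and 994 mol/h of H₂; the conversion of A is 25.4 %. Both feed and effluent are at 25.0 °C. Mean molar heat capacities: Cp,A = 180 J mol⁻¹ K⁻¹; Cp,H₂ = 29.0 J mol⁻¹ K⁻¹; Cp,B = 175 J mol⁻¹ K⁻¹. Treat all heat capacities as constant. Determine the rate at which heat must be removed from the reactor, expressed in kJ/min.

Extent of reaction ξ = 0.254 × 994 = 252.48 mol/h
Reaction term: ξ·ΔH°_rxn = 252.48 × -89.0 = -22470 kJ/h
Q = ΔH = -22470 kJ/h = -6.2418 kW
Heat removed = 374.51 kJ/min

Q_out = 375 kJ/min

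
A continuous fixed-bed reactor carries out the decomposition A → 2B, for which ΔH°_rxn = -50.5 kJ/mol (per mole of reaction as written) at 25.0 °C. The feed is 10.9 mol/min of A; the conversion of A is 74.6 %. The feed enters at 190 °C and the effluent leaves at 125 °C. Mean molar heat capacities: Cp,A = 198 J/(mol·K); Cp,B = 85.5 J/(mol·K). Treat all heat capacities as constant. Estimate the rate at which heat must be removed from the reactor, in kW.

Q_out = 9.55 kW

Extent of reaction ξ = 0.746 × 10.9 = 8.1314 mol/min
Reaction term: ξ·ΔH°_rxn = 8.1314 × -50.5 = -410.64 kJ/min
Sensible, feed 190→25 °C: -356.1 kJ/min
Outlet flows (mol/min): A 2.7686, B 16.263
Sensible, products 25→125 °C: 193.87 kJ/min
Q = ΔH = -572.87 kJ/min = -9.5479 kW
Heat removed = 9.5479 kW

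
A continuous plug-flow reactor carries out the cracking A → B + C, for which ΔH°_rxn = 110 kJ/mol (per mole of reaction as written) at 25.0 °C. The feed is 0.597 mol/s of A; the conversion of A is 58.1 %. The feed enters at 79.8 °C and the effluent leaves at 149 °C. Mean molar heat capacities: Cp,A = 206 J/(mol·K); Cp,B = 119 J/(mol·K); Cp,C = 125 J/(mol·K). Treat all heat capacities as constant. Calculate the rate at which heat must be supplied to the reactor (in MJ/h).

Q_in = 174 MJ/h

Extent of reaction ξ = 0.581 × 0.597 = 0.34686 mol/s
Reaction term: ξ·ΔH°_rxn = 0.34686 × 110 = 38.154 kJ/s
Sensible, feed 79.8→25 °C: -6.7394 kJ/s
Outlet flows (mol/s): A 0.25014, B 0.34686, C 0.34686
Sensible, products 25→149 °C: 16.884 kJ/s
Q = ΔH = 48.299 kJ/s = 48.299 kW
Heat supplied = 173.88 MJ/h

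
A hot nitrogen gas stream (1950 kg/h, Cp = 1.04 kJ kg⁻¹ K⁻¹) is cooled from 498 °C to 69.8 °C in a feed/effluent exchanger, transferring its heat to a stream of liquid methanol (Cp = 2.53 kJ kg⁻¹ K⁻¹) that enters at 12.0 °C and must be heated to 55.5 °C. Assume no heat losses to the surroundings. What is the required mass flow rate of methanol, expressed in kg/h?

ṁ_c = 7890 kg/h

Heat released by hot stream: Q = 1950 × 1.04 × (498 − 69.8) = 868390 kJ/h
Energy balance on cold side (adiabatic exchanger): Q = ṁ_c·Cp_c·(T_c,out − T_c,in)
ṁ_c = 868390 / [2.53 × (55.5 − 12.0)] = 7890.5 kg/h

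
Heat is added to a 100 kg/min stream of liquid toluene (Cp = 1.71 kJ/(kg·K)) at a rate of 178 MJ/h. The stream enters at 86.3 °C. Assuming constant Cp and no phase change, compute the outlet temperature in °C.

Q = 178 MJ/h = 2966.7 kJ/min
ΔT = Q/(ṁ·Cp) = 2966.7/(100×1.71) = 17.349 K
T_out = 86.3 + 17.349 = 103.65 °C

T_out = 104 °C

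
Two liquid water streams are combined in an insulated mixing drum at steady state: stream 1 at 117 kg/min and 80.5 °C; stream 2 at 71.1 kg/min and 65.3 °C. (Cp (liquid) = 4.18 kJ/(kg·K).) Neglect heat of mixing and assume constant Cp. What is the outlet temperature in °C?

T_out = 74.8 °C

Adiabatic, steady state ⇒ Σ ṁᵢCp,ᵢ(T_out − Tᵢ) = 0
T_out = Σ ṁᵢCp,ᵢTᵢ / Σ ṁᵢCp,ᵢ
      = 58776 / 786.26 = 74.755 °C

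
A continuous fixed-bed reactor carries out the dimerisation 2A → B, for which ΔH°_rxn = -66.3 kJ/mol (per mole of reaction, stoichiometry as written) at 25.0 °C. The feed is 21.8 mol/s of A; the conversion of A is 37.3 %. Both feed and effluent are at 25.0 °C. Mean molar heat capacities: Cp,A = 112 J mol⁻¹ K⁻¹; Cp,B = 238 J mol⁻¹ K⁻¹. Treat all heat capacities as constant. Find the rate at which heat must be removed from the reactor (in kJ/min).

Extent of reaction ξ = 0.373 × 21.8 / 2 = 4.0657 mol/s
Reaction term: ξ·ΔH°_rxn = 4.0657 × -66.3 = -269.56 kJ/s
Q = ΔH = -269.56 kJ/s = -269.56 kW
Heat removed = 16173 kJ/min

Q_out = 16200 kJ/min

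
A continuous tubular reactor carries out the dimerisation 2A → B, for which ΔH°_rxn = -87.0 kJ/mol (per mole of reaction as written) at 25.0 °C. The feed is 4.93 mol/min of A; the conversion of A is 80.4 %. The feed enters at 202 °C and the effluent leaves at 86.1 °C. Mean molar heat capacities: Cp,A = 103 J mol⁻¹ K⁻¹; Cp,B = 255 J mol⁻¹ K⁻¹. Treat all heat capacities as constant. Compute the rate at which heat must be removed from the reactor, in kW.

Q_out = 3.76 kW

Extent of reaction ξ = 0.804 × 4.93 / 2 = 1.9819 mol/min
Reaction term: ξ·ΔH°_rxn = 1.9819 × -87.0 = -172.42 kJ/min
Sensible, feed 202→25 °C: -89.879 kJ/min
Outlet flows (mol/min): A 0.96628, B 1.9819
Sensible, products 25→86.1 °C: 36.959 kJ/min
Q = ΔH = -225.34 kJ/min = -3.7557 kW
Heat removed = 3.7557 kW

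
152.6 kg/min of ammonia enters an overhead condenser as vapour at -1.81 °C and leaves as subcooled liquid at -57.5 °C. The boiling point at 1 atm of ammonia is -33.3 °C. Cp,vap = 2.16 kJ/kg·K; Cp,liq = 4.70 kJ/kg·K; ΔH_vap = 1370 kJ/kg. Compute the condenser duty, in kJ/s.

Q_c = 3950 kJ/s

vapour -1.81→-33.3 °C: -68.018 kJ/kg
condensation at -33.3 °C: -1370 kJ/kg
liquid -33.3→-57.5 °C: -113.74 kJ/kg
Δh = -68.018 + -1370 + -113.74 = -1551.8 kJ/kg
Q = ṁ·Δh = 152.6 kg/min × -1551.8 kJ/kg = -236800 kJ/min
|Q| = 3946.6 kW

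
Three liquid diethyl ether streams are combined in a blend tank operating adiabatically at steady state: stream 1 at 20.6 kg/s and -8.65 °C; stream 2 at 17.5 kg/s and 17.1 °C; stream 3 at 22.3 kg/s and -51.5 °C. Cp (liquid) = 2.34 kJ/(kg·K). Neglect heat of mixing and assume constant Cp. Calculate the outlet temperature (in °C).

T_out = -17.0 °C

Adiabatic, steady state ⇒ Σ ṁᵢCp,ᵢ(T_out − Tᵢ) = 0
Σ ṁᵢCp,ᵢTᵢ = 20.6×2.34×-8.65 + 17.5×2.34×17.1 + 22.3×2.34×-51.5 = -2404.1
Σ ṁᵢCp,ᵢ = 20.6×2.34 + 17.5×2.34 + 22.3×2.34 = 141.34
T_out = -2404.1 / 141.34 = -17.01 °C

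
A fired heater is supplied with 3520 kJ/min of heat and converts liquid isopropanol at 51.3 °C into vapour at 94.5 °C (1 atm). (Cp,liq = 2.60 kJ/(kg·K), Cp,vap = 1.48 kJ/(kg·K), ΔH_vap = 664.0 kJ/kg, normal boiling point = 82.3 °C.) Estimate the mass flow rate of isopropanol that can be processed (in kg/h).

ṁ = 277 kg/h

Δh = 2.60×(82.3−51.3) + 664.0 + 1.48×(94.5−82.3) = 762.66 kJ/kg
Q = 3520 kJ/min = 58.667 kJ/s = 211200 kJ/h
ṁ = Q/Δh = 211200 / 762.66 = 276.93 kg/h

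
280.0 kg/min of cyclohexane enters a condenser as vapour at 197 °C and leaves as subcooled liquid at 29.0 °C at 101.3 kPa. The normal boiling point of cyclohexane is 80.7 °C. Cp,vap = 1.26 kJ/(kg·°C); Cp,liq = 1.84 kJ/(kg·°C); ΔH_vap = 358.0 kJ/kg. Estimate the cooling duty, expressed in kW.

vapour 197→80.7 °C: -146.54 kJ/kg
condensation at 80.7 °C: -358 kJ/kg
liquid 80.7→29.0 °C: -95.128 kJ/kg
Δh = -146.54 + -358 + -95.128 = -599.67 kJ/kg
Q = ṁ·Δh = 280.0 kg/min × -599.67 kJ/kg = -167910 kJ/min
|Q| = 2798.4 kW

Q_c = 2800 kW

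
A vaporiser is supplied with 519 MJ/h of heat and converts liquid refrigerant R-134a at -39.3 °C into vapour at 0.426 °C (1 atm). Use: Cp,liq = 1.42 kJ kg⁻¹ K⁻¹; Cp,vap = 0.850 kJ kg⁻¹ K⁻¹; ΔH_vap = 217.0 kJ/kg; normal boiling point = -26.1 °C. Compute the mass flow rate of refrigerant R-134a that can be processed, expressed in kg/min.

Δh = 1.42×(-26.1−-39.3) + 217.0 + 0.850×(0.426−-26.1) = 258.29 kJ/kg
Q = 519 MJ/h = 144.17 kJ/s = 8650 kJ/min
ṁ = Q/Δh = 8650 / 258.29 = 33.489 kg/min

ṁ = 33.5 kg/min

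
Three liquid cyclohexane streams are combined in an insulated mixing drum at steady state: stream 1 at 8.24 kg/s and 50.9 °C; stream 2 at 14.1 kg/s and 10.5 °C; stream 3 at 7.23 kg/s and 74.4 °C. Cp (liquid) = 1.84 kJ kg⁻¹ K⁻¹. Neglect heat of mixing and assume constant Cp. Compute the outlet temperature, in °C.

Adiabatic, steady state ⇒ Σ ṁᵢCp,ᵢ(T_out − Tᵢ) = 0
T_out = Σ ṁᵢCp,ᵢTᵢ / Σ ṁᵢCp,ᵢ
      = 2033.9 / 54.409 = 37.382 °C

T_out = 37.4 °C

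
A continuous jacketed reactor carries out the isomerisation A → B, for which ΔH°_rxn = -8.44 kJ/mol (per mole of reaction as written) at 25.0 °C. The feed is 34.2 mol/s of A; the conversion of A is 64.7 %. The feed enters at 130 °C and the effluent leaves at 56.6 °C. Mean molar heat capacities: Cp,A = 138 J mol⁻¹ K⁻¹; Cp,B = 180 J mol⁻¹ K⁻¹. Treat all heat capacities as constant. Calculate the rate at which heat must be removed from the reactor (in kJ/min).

Extent of reaction ξ = 0.647 × 34.2 = 22.127 mol/s
Reaction term: ξ·ΔH°_rxn = 22.127 × -8.44 = -186.76 kJ/s
Sensible, feed 130→25 °C: -495.56 kJ/s
Outlet flows (mol/s): A 12.073, B 22.127
Sensible, products 25→56.6 °C: 178.51 kJ/s
Q = ΔH = -503.81 kJ/s = -503.81 kW
Heat removed = 30228 kJ/min

Q_out = 30200 kJ/min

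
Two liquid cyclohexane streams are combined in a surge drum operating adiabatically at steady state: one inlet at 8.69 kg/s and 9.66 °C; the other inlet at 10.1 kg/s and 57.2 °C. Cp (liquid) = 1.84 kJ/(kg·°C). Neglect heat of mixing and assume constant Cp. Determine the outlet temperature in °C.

No heat crosses the boundary, so H_out = H_in.
T_out = Σ ṁᵢCp,ᵢTᵢ / Σ ṁᵢCp,ᵢ
      = 1217.5 / 34.574 = 35.214 °C

T_out = 35.2 °C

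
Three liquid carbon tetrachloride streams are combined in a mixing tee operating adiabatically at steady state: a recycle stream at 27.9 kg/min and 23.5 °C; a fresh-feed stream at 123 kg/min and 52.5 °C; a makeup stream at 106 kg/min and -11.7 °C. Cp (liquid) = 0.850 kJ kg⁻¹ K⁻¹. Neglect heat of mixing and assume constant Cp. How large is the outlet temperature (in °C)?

Adiabatic, steady state ⇒ Σ ṁᵢCp,ᵢ(T_out − Tᵢ) = 0
T_out = Σ ṁᵢCp,ᵢTᵢ / Σ ṁᵢCp,ᵢ
      = 4992 / 218.36 = 22.861 °C

T_out = 22.9 °C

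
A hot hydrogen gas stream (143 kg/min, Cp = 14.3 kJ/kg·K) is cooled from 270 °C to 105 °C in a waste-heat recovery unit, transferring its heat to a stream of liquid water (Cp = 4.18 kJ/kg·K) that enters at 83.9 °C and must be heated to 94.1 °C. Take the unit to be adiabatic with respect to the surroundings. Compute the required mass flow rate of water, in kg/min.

Heat released by hot stream: Q = 143 × 14.3 × (270 − 105) = 337410 kJ/min
Energy balance on cold side (adiabatic exchanger): Q = ṁ_c·Cp_c·(T_c,out − T_c,in)
ṁ_c = 337410 / [4.18 × (94.1 − 83.9)] = 7913.7 kg/min

ṁ_c = 7910 kg/min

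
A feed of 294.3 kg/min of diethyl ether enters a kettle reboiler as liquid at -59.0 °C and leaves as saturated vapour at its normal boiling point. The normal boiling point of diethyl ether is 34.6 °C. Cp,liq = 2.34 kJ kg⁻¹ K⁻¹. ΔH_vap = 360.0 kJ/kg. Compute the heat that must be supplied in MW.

liquid -59.0→34.6 °C: 219.02 kJ/kg
vaporisation at 34.6 °C: 360 kJ/kg
Δh = 219.02 + 360 = 579.02 kJ/kg
Q = ṁ·Δh = 294.3 kg/min × 579.02 kJ/kg = 170410 kJ/min
|Q| = 2840.1 kW = 2.8401 MW

Q = 2.84 MW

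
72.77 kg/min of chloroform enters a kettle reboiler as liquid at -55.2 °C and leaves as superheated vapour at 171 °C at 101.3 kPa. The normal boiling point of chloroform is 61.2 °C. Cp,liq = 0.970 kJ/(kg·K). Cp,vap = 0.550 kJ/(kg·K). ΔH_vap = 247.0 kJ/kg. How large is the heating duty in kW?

liquid -55.2→61.2 °C: 112.91 kJ/kg
vaporisation at 61.2 °C: 247 kJ/kg
vapour 61.2→171 °C: 60.39 kJ/kg
Δh = 112.91 + 247 + 60.39 = 420.3 kJ/kg
Q = ṁ·Δh = 72.77 kg/min × 420.3 kJ/kg = 30585 kJ/min
|Q| = 509.75 kW

Q = 510 kW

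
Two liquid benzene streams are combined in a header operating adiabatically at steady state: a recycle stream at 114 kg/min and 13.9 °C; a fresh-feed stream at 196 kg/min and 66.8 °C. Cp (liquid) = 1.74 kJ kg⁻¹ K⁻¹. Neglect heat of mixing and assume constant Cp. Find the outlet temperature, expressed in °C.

T_out = 47.3 °C

No heat crosses the boundary, so H_out = H_in.
T_out = Σ ṁᵢCp,ᵢTᵢ / Σ ṁᵢCp,ᵢ
      = 25539 / 539.4 = 47.346 °C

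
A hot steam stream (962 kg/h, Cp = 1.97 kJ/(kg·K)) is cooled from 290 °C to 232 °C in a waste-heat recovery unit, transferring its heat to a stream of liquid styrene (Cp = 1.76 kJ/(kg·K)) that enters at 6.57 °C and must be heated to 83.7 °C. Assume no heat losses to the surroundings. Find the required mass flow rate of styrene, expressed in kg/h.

ṁ_c = 810 kg/h

Heat released by hot stream: Q = 962 × 1.97 × (290 − 232) = 109920 kJ/h
Energy balance on cold side (adiabatic exchanger): Q = ṁ_c·Cp_c·(T_c,out − T_c,in)
ṁ_c = 109920 / [1.76 × (83.7 − 6.57)] = 809.72 kg/h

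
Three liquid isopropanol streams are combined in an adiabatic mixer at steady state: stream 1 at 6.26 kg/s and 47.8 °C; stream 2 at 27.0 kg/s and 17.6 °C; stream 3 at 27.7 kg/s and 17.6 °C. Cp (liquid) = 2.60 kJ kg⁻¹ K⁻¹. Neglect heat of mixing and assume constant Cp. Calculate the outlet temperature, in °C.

Energy balance with Q = 0: Σ ṁᵢCp,ᵢ(T_out − Tᵢ) = 0
Σ ṁᵢCp,ᵢTᵢ = 6.26×2.60×47.8 + 27.0×2.60×17.6 + 27.7×2.60×17.6 = 3281.1
Σ ṁᵢCp,ᵢ = 6.26×2.60 + 27.0×2.60 + 27.7×2.60 = 158.5
T_out = 3281.1 / 158.5 = 20.701 °C

T_out = 20.7 °C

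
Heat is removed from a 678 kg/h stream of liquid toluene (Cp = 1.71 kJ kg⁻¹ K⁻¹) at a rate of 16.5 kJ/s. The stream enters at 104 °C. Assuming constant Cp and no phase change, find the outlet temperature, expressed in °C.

T_out = 52.8 °C

Q = 16.5 kJ/s = 59400 kJ/h
ΔT = Q/(ṁ·Cp) = 59400/(678×1.71) = 51.234 K
T_out = 104 − 51.234 = 52.766 °C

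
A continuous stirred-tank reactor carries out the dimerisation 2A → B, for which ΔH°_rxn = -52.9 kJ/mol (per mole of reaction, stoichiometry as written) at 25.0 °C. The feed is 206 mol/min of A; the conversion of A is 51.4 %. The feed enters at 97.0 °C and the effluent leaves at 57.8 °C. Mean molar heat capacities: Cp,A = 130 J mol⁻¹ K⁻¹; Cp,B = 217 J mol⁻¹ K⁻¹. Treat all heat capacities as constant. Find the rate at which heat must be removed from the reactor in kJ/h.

Extent of reaction ξ = 0.514 × 206 / 2 = 52.942 mol/min
Reaction term: ξ·ΔH°_rxn = 52.942 × -52.9 = -2800.6 kJ/min
Sensible, feed 97.0→25 °C: -1928.2 kJ/min
Outlet flows (mol/min): A 100.12, B 52.942
Sensible, products 25→57.8 °C: 803.71 kJ/min
Q = ΔH = -3925.1 kJ/min = -65.418 kW
Heat removed = 235500 kJ/h

Q_out = 236000 kJ/h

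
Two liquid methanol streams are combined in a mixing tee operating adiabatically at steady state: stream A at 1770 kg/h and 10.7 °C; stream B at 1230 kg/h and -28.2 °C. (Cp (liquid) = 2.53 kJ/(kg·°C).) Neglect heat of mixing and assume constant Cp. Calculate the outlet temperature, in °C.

T_out = -5.25 °C

No heat crosses the boundary, so H_out = H_in.
T_out = Σ ṁᵢCp,ᵢTᵢ / Σ ṁᵢCp,ᵢ
      = -39840 / 7590 = -5.249 °C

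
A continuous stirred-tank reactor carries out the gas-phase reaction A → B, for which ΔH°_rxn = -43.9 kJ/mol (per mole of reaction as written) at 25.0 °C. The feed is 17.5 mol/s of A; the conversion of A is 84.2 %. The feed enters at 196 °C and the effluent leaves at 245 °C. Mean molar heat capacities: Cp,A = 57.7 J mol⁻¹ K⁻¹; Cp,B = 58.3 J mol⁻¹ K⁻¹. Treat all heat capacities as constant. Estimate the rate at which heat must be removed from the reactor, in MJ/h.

Extent of reaction ξ = 0.842 × 17.5 = 14.735 mol/s
Reaction term: ξ·ΔH°_rxn = 14.735 × -43.9 = -646.87 kJ/s
Sensible, feed 196→25 °C: -172.67 kJ/s
Outlet flows (mol/s): A 2.765, B 14.735
Sensible, products 25→245 °C: 224.09 kJ/s
Q = ΔH = -595.44 kJ/s = -595.44 kW
Heat removed = 2143.6 MJ/h

Q_out = 2140 MJ/h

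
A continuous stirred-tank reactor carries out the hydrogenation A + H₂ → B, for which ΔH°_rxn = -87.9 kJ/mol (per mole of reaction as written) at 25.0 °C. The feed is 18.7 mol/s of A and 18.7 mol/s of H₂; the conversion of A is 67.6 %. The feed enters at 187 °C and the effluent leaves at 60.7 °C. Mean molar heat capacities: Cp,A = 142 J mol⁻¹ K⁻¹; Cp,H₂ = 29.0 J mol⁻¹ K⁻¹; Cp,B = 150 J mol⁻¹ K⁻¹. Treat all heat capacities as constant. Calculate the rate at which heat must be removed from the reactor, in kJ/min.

Extent of reaction ξ = 0.676 × 18.7 = 12.641 mol/s
Reaction term: ξ·ΔH°_rxn = 12.641 × -87.9 = -1111.2 kJ/s
Sensible, feed 187→25 °C: -518.03 kJ/s
Outlet flows (mol/s): A 6.0588, H₂ 6.0588, B 12.641
Sensible, products 25→60.7 °C: 104.68 kJ/s
Q = ΔH = -1524.5 kJ/s = -1524.5 kW
Heat removed = 91470 kJ/min

Q_out = 91500 kJ/min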